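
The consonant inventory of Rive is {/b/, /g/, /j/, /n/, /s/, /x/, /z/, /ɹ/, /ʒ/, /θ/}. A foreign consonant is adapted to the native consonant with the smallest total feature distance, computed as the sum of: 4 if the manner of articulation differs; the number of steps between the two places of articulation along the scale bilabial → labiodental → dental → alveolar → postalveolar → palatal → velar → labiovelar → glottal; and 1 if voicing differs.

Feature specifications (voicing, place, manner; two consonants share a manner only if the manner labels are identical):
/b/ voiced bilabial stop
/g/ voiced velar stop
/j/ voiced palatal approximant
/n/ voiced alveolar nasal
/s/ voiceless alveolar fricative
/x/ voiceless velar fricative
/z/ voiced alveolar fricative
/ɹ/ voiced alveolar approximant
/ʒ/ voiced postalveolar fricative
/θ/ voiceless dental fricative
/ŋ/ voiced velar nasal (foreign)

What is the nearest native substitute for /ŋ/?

/n/ is closest: same manner (nasal), place distance 3 (velar→alveolar), same voicing; total 3. Next closest is /g/ at distance 4.

n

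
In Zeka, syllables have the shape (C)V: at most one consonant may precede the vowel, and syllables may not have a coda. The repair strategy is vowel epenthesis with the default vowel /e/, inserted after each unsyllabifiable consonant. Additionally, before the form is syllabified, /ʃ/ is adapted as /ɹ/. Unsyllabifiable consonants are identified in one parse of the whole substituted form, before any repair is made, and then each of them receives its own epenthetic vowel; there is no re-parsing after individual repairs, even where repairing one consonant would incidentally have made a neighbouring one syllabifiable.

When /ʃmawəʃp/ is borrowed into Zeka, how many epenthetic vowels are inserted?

3

After substitution the input is /ɹmawəɹp/.
The unsyllabifiable consonants are /ɹ/, /ɹ/, /p/; each receives one epenthetic vowel.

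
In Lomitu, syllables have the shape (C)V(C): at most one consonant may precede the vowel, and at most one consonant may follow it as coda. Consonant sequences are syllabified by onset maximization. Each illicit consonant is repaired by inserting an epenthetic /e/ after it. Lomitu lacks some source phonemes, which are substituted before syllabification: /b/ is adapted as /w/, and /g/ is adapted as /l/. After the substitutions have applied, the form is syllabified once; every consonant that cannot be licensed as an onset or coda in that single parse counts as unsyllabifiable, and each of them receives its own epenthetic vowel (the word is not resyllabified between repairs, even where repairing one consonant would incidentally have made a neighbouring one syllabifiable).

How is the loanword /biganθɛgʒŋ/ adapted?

Substitution: /b/ → /w/, /g/ → /l/, giving /wilanθɛlʒŋ/.
Syllabifying with onset maximization leaves /ʒ/, /ŋ/ stranded (at most one coda consonant is licensed; onsets are limited to one consonant).
Epenthesis after each stranded consonant: /ʒ/ → /ʒe/, /ŋ/ → /ŋe/.

wilanθɛlʒeŋe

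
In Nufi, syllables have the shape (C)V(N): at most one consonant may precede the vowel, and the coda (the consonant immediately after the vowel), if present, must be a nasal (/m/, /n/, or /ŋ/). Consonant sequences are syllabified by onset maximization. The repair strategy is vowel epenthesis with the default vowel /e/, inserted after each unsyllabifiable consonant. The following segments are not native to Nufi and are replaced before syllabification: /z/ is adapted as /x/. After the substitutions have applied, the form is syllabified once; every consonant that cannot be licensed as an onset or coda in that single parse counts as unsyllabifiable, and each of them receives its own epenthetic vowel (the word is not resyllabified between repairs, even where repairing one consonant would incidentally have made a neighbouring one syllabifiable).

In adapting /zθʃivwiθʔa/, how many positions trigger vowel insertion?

After substitution the input is /xθʃivwiθʔa/.
The unsyllabifiable consonants are /x/, /θ/, /v/, /θ/; each receives one epenthetic vowel.

4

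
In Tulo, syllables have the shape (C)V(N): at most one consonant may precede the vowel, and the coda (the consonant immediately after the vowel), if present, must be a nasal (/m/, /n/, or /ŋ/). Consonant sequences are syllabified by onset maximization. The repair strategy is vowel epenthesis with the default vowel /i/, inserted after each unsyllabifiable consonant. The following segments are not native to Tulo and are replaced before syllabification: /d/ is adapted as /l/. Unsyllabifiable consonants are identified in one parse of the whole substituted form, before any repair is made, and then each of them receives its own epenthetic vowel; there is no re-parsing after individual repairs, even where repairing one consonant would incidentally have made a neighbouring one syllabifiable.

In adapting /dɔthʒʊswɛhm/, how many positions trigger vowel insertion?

5

After substitution the input is /lɔthʒʊswɛhm/.
The unsyllabifiable consonants are /t/, /h/, /s/, /h/, /m/; each receives one epenthetic vowel.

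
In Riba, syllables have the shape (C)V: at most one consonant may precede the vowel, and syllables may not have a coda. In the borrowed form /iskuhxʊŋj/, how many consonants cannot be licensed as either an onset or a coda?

Syllabifying with onset maximization leaves /s/, /h/, /ŋ/, /j/ stranded (no codas are permitted; onsets are limited to one consonant).

4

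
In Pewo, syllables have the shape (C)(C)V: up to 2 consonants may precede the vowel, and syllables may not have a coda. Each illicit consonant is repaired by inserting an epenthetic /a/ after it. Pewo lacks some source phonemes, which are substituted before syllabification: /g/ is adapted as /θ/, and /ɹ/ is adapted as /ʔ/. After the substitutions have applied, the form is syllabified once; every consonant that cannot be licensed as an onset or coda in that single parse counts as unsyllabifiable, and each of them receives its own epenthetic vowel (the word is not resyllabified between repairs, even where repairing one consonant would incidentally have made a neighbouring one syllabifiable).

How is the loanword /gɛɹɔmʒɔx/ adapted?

θɛʔɔmʒɔxa

Substitution: /g/ → /θ/, /ɹ/ → /ʔ/, giving /θɛʔɔmʒɔx/.
Syllabifying with onset maximization leaves /x/ stranded (no codas are permitted; onsets may contain at most 2 consonants).
Inserting the epenthetic vowel yields /x/ → /xa/.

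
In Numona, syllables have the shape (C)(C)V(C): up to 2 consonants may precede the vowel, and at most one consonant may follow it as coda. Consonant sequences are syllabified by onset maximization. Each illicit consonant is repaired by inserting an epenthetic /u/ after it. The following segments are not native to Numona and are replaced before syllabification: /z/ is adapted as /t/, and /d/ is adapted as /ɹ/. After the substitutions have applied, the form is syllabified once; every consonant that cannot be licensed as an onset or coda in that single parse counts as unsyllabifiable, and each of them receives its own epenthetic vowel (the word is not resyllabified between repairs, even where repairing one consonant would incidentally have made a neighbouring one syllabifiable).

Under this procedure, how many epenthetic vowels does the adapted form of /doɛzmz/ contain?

After substitution the input is /ɹoɛtmt/.
The unsyllabifiable consonants are /m/, /t/; each receives one epenthetic vowel.

2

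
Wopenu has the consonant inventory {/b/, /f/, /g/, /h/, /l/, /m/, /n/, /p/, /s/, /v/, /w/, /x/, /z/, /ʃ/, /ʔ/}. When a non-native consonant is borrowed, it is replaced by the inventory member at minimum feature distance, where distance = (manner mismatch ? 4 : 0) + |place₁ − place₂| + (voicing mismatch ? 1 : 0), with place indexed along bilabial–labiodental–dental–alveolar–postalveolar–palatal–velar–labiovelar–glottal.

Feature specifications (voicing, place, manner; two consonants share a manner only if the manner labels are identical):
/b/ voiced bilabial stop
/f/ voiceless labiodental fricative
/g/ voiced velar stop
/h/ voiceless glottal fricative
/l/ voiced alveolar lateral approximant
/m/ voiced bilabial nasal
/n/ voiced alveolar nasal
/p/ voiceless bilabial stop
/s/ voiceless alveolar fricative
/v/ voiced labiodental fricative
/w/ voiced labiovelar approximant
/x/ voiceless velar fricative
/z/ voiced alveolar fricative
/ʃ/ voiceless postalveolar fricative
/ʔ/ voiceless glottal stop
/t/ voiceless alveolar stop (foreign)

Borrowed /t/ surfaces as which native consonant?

p

/p/ is closest: same manner (stop), place distance 3 (alveolar→bilabial), same voicing; total 3. Next closest is /b/ at distance 4.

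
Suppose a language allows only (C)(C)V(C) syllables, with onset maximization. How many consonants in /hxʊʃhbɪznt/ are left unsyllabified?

Under (C)(C)V(C), the unsyllabifiable consonants are /n/, /t/ (at most one coda consonant is licensed; onsets may contain at most 2 consonants).

2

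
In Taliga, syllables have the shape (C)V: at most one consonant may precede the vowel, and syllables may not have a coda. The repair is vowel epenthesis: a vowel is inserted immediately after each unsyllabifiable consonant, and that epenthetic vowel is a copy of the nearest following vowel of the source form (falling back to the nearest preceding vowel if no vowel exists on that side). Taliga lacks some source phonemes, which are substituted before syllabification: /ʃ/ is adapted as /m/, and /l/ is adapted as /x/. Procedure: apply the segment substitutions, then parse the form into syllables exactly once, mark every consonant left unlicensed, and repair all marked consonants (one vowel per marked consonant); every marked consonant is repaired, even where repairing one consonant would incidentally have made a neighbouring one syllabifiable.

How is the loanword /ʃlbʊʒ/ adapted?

mʊxʊbʊʒʊ

Substitution: /ʃ/ → /m/, /l/ → /x/, giving /mxbʊʒ/.
Syllabifying with onset maximization leaves /m/, /x/, /ʒ/ stranded (no codas are permitted; onsets are limited to one consonant).
Epenthesis after each stranded consonant: /m/ → /mʊ/, /x/ → /xʊ/, /ʒ/ → /ʒʊ/.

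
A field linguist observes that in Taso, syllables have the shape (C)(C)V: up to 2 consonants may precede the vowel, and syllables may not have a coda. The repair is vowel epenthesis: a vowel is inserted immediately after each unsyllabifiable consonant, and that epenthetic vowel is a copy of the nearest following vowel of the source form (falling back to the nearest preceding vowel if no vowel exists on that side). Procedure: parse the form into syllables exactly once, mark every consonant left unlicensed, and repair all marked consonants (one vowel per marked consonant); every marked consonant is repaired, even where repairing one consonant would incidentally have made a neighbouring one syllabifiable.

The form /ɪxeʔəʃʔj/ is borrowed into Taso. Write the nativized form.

ɪxeʔəʃəʔəjə

Under (C)(C)V, the unsyllabifiable consonants are /ʃ/, /ʔ/, /j/ (no codas are permitted; onsets may contain at most 2 consonants).
Epenthesis after each stranded consonant: /ʃ/ → /ʃə/, /ʔ/ → /ʔə/, /j/ → /jə/.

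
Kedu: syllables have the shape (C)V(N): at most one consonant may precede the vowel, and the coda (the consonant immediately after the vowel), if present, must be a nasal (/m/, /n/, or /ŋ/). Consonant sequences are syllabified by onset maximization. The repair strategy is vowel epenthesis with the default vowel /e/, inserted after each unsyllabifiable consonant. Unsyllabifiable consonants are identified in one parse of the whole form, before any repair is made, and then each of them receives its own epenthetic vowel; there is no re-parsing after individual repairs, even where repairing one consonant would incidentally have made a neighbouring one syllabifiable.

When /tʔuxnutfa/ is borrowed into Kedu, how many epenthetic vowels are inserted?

3

The unsyllabifiable consonants are /t/, /x/, /t/; each receives one epenthetic vowel.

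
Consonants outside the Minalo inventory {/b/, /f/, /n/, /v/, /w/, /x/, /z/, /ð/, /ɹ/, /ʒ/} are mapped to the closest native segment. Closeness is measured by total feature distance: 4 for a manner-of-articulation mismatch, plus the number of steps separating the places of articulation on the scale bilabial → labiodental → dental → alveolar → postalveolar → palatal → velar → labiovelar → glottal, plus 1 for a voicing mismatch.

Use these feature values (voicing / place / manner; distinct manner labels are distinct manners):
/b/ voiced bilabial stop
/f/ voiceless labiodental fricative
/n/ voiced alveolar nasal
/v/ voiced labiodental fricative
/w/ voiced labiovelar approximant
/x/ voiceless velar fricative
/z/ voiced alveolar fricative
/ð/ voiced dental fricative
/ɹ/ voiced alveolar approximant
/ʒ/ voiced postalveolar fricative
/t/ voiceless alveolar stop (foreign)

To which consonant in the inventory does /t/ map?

/b/ is closest: same manner (stop), place distance 3 (alveolar→bilabial), voicing differs (+1); total 4. Next closest is /n/ at distance 5.

b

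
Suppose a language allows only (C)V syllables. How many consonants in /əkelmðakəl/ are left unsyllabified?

Under (C)V, the unsyllabifiable consonants are /l/, /m/, /l/ (no codas are permitted; onsets are limited to one consonant).

3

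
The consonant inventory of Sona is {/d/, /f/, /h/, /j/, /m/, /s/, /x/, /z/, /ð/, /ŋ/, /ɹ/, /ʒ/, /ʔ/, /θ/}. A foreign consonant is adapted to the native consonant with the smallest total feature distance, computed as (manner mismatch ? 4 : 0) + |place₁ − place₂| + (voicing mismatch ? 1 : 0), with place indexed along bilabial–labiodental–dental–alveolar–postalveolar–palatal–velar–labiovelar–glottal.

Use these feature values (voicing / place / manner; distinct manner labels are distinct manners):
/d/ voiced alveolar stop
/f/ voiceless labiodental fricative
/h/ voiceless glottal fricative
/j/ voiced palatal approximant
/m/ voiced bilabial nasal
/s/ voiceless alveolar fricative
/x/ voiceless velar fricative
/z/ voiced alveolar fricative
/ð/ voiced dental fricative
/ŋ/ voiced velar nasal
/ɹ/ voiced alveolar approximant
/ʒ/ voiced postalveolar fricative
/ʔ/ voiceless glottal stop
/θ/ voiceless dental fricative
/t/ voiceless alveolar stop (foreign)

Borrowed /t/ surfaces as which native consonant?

d

/d/ is closest: same manner (stop), place distance 0 (alveolar→alveolar), voicing differs (+1); total 1. Next closest is /s/ at distance 4.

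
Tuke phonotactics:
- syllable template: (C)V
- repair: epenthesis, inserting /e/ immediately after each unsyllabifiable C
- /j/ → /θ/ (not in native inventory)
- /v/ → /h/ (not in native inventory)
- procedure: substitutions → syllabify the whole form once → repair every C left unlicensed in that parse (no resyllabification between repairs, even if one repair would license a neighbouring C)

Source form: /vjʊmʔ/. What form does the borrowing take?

Substitution: /v/ → /h/, /j/ → /θ/, giving /hθʊmʔ/.
Under (C)V, the unsyllabifiable consonants are /h/, /m/, /ʔ/ (no codas are permitted; onsets are limited to one consonant).
Inserting the epenthetic vowel yields /h/ → /he/, /m/ → /me/, /ʔ/ → /ʔe/.

heθʊmeʔe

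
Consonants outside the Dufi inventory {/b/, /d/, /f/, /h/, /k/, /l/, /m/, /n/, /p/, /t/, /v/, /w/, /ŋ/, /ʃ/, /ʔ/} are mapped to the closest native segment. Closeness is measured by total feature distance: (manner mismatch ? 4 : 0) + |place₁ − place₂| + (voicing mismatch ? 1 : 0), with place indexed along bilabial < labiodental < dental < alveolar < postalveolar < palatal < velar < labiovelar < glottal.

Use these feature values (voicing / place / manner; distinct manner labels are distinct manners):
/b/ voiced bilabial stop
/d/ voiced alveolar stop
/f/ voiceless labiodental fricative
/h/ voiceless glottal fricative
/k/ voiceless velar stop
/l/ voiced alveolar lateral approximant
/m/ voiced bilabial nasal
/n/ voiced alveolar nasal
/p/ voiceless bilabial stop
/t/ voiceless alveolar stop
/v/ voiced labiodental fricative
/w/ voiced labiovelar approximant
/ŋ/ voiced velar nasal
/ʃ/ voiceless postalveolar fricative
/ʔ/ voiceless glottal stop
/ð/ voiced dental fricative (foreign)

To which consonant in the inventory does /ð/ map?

/v/ is closest: same manner (fricative), place distance 1 (dental→labiodental), same voicing; total 1. Next closest is /f/ at distance 2.

v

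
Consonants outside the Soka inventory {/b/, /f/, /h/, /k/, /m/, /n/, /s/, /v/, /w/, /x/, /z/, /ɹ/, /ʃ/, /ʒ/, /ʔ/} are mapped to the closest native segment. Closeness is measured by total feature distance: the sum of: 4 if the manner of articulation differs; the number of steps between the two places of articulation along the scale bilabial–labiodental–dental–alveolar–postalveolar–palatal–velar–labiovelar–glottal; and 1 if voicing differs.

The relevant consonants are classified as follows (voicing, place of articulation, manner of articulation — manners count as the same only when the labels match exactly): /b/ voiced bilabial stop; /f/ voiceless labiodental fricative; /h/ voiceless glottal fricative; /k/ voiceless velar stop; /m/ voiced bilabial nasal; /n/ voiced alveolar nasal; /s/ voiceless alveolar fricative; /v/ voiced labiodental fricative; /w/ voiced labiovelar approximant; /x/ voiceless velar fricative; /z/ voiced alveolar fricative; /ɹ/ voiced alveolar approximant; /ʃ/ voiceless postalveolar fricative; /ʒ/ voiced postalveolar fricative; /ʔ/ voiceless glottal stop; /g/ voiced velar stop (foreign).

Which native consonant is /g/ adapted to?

k

/k/ is closest: same manner (stop), place distance 0 (velar→velar), voicing differs (+1); total 1. Next closest is /ʔ/ at distance 3.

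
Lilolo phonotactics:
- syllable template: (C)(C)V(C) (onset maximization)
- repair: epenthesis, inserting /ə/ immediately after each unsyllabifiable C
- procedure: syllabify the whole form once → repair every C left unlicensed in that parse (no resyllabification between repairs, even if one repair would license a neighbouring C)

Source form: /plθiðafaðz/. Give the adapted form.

The consonants /p/, /z/ cannot be parsed into a legal (C)(C)V(C) syllable (at most one coda consonant is licensed; onsets may contain at most 2 consonants).
Inserting the epenthetic vowel yields /p/ → /pə/, /z/ → /zə/.

pəlθiðafaðzə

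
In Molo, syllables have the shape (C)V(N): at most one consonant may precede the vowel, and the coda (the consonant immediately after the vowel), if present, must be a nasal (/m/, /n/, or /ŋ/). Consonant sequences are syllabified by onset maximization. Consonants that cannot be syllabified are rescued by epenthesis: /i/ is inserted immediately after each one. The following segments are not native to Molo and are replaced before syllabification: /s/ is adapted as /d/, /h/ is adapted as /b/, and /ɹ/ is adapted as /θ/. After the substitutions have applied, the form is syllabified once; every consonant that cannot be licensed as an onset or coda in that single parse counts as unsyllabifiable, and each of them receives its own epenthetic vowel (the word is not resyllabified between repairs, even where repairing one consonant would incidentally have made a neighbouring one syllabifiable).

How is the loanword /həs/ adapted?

bədi

Substitution: /h/ → /b/, /s/ → /d/, giving /bəd/.
Under (C)V(N), the unsyllabifiable consonants are /d/ (only a nasal (/m/, /n/, or /ŋ/) is licensed in coda position; onsets are limited to one consonant).
Epenthesis after each stranded consonant: /d/ → /di/.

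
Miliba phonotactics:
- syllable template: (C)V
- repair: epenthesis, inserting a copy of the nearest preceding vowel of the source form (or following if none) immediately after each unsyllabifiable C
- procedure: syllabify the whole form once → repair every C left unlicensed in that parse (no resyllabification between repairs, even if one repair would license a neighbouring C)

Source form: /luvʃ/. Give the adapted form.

luvuʃu

Under (C)V, the unsyllabifiable consonants are /v/, /ʃ/ (no codas are permitted; onsets are limited to one consonant).
Each unlicensed consonant becomes the onset of a new syllable: /v/ → /vu/, /ʃ/ → /ʃu/.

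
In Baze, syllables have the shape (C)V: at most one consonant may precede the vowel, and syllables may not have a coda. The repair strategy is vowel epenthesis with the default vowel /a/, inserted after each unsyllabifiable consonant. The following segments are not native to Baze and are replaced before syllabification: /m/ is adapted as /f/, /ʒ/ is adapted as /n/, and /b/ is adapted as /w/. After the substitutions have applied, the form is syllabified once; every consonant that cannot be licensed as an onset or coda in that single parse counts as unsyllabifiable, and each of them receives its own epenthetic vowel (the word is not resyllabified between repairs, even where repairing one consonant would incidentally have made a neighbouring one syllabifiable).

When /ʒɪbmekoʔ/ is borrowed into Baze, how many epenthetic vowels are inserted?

2

After substitution the input is /nɪwfekoʔ/.
The unsyllabifiable consonants are /w/, /ʔ/; each receives one epenthetic vowel.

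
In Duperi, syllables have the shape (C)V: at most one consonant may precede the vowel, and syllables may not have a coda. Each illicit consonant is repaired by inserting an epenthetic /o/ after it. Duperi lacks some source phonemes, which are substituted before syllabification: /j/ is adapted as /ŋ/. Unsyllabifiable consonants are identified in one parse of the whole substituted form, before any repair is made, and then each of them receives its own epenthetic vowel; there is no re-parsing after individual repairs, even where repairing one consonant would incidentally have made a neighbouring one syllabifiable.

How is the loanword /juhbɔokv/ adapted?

ŋuhobɔokovo

Substitution: /j/ → /ŋ/, giving /ŋuhbɔokv/.
The consonants /h/, /k/, /v/ cannot be parsed into a legal (C)V syllable (no codas are permitted; onsets are limited to one consonant).
Inserting the epenthetic vowel yields /h/ → /ho/, /k/ → /ko/, /v/ → /vo/.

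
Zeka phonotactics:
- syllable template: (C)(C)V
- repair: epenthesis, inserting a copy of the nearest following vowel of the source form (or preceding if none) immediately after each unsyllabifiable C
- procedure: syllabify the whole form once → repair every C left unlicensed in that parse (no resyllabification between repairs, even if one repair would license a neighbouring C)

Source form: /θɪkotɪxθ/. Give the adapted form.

θɪkotɪxɪθɪ

Syllabifying with onset maximization leaves /x/, /θ/ stranded (no codas are permitted; onsets may contain at most 2 consonants).
Each unlicensed consonant becomes the onset of a new syllable: /x/ → /xɪ/, /θ/ → /θɪ/.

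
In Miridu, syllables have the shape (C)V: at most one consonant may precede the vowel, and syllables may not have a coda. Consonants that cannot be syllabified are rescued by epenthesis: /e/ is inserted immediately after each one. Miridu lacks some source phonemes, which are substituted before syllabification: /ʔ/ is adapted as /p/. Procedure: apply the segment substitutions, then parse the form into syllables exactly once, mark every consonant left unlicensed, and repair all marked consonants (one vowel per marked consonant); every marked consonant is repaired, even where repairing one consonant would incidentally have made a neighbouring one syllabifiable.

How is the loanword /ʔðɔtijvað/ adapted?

peðɔtijevaðe

Substitution: /ʔ/ → /p/, giving /pðɔtijvað/.
The consonants /p/, /j/, /ð/ cannot be parsed into a legal (C)V syllable (no codas are permitted; onsets are limited to one consonant).
Epenthesis after each stranded consonant: /p/ → /pe/, /j/ → /je/, /ð/ → /ðe/.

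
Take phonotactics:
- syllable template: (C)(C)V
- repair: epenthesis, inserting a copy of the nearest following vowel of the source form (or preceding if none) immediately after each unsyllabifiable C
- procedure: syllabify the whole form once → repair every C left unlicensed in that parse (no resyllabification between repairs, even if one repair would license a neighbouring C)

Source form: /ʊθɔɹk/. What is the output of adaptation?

The consonants /ɹ/, /k/ cannot be parsed into a legal (C)(C)V syllable (no codas are permitted; onsets may contain at most 2 consonants).
Inserting the epenthetic vowel yields /ɹ/ → /ɹɔ/, /k/ → /kɔ/.

ʊθɔɹɔkɔ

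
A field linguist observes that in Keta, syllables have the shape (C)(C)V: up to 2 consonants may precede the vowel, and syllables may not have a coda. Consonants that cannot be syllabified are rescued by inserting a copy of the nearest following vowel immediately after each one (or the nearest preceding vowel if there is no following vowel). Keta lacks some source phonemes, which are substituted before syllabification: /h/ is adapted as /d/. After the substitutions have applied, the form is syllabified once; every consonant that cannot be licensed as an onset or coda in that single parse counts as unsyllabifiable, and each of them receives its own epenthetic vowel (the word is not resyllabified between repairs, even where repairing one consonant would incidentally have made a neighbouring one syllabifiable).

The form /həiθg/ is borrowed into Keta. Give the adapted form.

dəiθigi

Substitution: /h/ → /d/, giving /dəiθg/.
Under (C)(C)V, the unsyllabifiable consonants are /θ/, /g/ (no codas are permitted; onsets may contain at most 2 consonants).
Inserting the epenthetic vowel yields /θ/ → /θi/, /g/ → /gi/.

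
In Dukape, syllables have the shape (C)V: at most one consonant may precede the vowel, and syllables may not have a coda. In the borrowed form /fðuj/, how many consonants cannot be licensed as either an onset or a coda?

The consonants /f/, /j/ cannot be parsed into a legal (C)V syllable (no codas are permitted; onsets are limited to one consonant).

2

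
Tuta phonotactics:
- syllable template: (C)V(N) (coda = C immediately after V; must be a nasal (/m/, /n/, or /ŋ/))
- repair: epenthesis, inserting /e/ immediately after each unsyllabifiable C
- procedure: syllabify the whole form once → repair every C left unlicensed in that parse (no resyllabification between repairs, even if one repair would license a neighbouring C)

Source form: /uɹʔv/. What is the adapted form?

Under (C)V(N), the unsyllabifiable consonants are /ɹ/, /ʔ/, /v/ (only a nasal (/m/, /n/, or /ŋ/) is licensed in coda position; onsets are limited to one consonant).
Inserting the epenthetic vowel yields /ɹ/ → /ɹe/, /ʔ/ → /ʔe/, /v/ → /ve/.

uɹeʔeve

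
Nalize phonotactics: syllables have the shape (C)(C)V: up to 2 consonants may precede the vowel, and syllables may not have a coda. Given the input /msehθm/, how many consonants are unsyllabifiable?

3

Under (C)(C)V, the unsyllabifiable consonants are /h/, /θ/, /m/ (no codas are permitted; onsets may contain at most 2 consonants).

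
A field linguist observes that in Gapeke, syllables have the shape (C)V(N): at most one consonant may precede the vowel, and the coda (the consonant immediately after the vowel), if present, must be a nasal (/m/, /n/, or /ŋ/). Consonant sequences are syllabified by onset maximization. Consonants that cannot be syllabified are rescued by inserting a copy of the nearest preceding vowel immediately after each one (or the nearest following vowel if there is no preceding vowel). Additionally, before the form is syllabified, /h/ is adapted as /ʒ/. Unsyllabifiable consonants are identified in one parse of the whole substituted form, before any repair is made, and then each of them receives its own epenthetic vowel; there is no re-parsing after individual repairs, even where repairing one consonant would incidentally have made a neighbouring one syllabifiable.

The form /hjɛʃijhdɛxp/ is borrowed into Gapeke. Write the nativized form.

ʒɛjɛʃijiʒidɛxɛpɛ

Substitution: /h/ → /ʒ/, giving /ʒjɛʃijʒdɛxp/.
Under (C)V(N), the unsyllabifiable consonants are /ʒ/, /j/, /ʒ/, /x/, /p/ (only a nasal (/m/, /n/, or /ŋ/) is licensed in coda position; onsets are limited to one consonant).
Each unlicensed consonant becomes the onset of a new syllable: /ʒ/ → /ʒɛ/, /j/ → /ji/, /ʒ/ → /ʒi/, /x/ → /xɛ/, /p/ → /pɛ/.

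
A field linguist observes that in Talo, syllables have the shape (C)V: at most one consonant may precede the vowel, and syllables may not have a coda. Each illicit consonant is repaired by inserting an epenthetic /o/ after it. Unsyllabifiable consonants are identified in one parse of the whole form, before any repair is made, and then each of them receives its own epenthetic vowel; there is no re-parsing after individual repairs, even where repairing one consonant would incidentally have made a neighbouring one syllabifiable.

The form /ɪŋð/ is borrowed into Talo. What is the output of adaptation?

Under (C)V, the unsyllabifiable consonants are /ŋ/, /ð/ (no codas are permitted; onsets are limited to one consonant).
Inserting the epenthetic vowel yields /ŋ/ → /ŋo/, /ð/ → /ðo/.

ɪŋoðo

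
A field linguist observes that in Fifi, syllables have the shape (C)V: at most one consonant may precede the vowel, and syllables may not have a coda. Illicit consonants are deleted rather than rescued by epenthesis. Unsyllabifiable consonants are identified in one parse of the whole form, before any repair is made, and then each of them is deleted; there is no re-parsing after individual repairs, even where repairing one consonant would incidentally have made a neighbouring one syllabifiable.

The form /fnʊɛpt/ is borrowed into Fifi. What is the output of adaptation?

nʊɛ

Under (C)V, the unsyllabifiable consonants are /f/, /p/, /t/ (no codas are permitted; onsets are limited to one consonant).
Each unlicensed consonant is deleted: /f/, /p/, /t/.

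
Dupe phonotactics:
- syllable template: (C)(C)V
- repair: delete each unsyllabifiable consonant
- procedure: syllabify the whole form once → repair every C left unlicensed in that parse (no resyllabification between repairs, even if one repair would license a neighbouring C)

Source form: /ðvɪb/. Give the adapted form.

Syllabifying with onset maximization leaves /b/ stranded (no codas are permitted; onsets may contain at most 2 consonants).
Deleting the stranded consonants removes /b/.

ðvɪ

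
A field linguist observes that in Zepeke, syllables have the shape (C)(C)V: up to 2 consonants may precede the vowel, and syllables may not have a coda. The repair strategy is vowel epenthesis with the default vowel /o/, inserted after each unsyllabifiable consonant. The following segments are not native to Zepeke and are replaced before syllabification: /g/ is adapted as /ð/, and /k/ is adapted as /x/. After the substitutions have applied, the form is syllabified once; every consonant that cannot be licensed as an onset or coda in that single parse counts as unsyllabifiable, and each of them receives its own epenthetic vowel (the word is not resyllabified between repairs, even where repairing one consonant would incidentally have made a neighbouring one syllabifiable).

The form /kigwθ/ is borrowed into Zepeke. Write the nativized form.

Substitution: /k/ → /x/, /g/ → /ð/, giving /xiðwθ/.
Syllabifying with onset maximization leaves /ð/, /w/, /θ/ stranded (no codas are permitted; onsets may contain at most 2 consonants).
Epenthesis after each stranded consonant: /ð/ → /ðo/, /w/ → /wo/, /θ/ → /θo/.

xiðowoθo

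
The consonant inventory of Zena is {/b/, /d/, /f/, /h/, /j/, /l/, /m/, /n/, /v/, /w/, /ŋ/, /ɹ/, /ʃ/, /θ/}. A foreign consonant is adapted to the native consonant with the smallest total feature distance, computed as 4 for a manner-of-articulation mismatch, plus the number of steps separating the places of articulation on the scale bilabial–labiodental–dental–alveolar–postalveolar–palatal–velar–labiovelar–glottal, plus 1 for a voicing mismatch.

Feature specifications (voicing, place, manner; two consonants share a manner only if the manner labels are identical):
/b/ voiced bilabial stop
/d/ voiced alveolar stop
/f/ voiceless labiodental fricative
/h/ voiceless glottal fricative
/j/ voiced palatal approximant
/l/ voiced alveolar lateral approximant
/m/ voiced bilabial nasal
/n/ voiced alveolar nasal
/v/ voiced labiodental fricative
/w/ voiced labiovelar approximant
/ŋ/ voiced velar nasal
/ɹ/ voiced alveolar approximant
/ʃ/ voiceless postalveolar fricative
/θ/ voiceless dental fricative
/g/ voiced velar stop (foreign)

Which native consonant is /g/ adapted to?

/d/ is closest: same manner (stop), place distance 3 (velar→alveolar), same voicing; total 3. Next closest is /ŋ/ at distance 4.

d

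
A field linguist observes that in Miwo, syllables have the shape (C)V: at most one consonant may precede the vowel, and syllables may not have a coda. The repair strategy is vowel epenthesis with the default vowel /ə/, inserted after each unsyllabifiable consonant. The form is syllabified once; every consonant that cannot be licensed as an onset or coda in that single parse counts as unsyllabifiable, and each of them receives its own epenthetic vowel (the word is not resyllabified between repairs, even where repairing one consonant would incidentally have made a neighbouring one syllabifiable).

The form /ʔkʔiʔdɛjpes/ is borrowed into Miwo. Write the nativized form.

ʔəkəʔiʔədɛjəpesə

Under (C)V, the unsyllabifiable consonants are /ʔ/, /k/, /ʔ/, /j/, /s/ (no codas are permitted; onsets are limited to one consonant).
Inserting the epenthetic vowel yields /ʔ/ → /ʔə/, /k/ → /kə/, /ʔ/ → /ʔə/, /j/ → /jə/, /s/ → /sə/.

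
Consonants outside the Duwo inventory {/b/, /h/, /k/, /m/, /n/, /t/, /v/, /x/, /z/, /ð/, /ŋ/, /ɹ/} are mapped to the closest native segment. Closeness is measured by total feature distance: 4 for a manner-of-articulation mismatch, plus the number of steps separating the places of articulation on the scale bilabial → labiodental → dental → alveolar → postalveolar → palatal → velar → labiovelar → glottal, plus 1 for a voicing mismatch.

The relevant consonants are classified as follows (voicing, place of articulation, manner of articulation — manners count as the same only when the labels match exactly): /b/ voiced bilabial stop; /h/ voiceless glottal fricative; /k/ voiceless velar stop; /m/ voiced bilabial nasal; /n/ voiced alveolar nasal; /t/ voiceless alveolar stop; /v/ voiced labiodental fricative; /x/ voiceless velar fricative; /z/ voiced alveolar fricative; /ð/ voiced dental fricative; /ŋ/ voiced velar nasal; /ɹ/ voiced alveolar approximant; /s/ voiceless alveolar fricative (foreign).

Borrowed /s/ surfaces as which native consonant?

z

/z/ is closest: same manner (fricative), place distance 0 (alveolar→alveolar), voicing differs (+1); total 1. Next closest is /ð/ at distance 2.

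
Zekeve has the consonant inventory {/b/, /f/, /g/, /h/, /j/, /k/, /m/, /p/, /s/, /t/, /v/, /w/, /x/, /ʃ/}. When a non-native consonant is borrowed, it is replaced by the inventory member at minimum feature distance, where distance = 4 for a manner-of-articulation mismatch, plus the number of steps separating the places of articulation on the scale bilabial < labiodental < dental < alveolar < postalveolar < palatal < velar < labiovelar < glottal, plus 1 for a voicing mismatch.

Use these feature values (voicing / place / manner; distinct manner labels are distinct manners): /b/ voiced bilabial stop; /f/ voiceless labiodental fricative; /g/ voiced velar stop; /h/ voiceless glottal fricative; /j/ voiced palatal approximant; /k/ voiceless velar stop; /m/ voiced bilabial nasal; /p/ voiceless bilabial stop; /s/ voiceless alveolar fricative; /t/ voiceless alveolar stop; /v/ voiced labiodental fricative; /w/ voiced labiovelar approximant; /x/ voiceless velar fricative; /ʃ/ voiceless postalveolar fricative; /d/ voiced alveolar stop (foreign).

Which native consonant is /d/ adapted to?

/t/ is closest: same manner (stop), place distance 0 (alveolar→alveolar), voicing differs (+1); total 1. Next closest is /b/ at distance 3.

t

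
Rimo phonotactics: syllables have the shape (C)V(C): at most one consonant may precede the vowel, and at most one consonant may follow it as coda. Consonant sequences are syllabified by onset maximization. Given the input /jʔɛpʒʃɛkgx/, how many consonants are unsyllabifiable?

4

The consonants /j/, /ʒ/, /g/, /x/ cannot be parsed into a legal (C)V(C) syllable (at most one coda consonant is licensed; onsets are limited to one consonant).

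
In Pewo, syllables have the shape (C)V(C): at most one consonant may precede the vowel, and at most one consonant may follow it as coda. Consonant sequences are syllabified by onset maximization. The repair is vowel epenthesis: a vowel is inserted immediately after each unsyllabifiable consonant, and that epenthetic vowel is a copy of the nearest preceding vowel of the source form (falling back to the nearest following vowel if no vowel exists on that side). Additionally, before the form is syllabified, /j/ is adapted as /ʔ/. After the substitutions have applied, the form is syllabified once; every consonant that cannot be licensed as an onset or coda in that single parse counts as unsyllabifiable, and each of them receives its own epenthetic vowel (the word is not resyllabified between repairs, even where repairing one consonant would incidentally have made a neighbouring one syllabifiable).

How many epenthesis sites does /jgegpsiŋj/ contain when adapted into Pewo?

3

After substitution the input is /ʔgegpsiŋʔ/.
The unsyllabifiable consonants are /ʔ/, /p/, /ʔ/; each receives one epenthetic vowel.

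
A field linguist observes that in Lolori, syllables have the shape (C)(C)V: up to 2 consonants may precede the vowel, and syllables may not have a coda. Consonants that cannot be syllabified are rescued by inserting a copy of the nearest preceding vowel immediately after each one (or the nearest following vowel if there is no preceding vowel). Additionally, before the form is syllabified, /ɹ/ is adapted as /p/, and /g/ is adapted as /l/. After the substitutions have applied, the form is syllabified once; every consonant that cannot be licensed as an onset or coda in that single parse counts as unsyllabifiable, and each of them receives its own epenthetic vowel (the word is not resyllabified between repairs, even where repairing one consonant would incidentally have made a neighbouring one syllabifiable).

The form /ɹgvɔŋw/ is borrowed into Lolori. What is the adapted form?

pɔlvɔŋɔwɔ

Substitution: /ɹ/ → /p/, /g/ → /l/, giving /plvɔŋw/.
The consonants /p/, /ŋ/, /w/ cannot be parsed into a legal (C)(C)V syllable (no codas are permitted; onsets may contain at most 2 consonants).
Inserting the epenthetic vowel yields /p/ → /pɔ/, /ŋ/ → /ŋɔ/, /w/ → /wɔ/.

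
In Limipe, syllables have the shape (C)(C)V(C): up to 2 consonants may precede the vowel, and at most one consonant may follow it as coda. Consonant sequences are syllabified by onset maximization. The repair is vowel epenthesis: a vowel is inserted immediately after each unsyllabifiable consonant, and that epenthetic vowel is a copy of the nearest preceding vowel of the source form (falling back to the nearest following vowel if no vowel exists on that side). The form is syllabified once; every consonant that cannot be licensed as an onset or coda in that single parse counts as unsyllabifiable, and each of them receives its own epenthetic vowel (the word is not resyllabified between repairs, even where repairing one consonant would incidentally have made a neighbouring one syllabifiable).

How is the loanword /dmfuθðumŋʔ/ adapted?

Syllabifying with onset maximization leaves /d/, /ŋ/, /ʔ/ stranded (at most one coda consonant is licensed; onsets may contain at most 2 consonants).
Inserting the epenthetic vowel yields /d/ → /du/, /ŋ/ → /ŋu/, /ʔ/ → /ʔu/.

dumfuθðumŋuʔu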